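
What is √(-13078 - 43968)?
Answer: I*√57046 ≈ 238.84*I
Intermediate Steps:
√(-13078 - 43968) = √(-57046) = I*√57046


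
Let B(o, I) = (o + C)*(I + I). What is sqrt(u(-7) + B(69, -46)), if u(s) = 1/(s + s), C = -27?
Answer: I*sqrt(757358)/14 ≈ 62.162*I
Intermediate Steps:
u(s) = 1/(2*s)
B(o, I) = 2*I*(-27 + o) (B(o, I) = (o - 27)*(I + I) = (-27 + o)*(2*I) = 2*I*(-27 + o))
sqrt(u(-7) + B(69, -46)) = sqrt((1/2)/(-7) + 2*(-46)*(-27 + 69)) = sqrt((1/2)*(-1/7) + 2*(-46)*42) = sqrt(-1/14 - 3864) = sqrt(-54097/14) = I*sqrt(757358)/14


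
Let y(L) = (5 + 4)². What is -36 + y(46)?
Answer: 45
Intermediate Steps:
y(L) = 81 (y(L) = 9² = 81)
-36 + y(46) = -36 + 81 = 45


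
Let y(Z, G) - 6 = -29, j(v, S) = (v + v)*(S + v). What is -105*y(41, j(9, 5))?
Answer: 2415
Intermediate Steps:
j(v, S) = 2*v*(S + v) (j(v, S) = (2*v)*(S + v) = 2*v*(S + v))
y(Z, G) = -23 (y(Z, G) = 6 - 29 = -23)
-105*y(41, j(9, 5)) = -105*(-23) = 2415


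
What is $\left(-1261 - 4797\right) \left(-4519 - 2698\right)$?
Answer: $43720586$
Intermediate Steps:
$\left(-1261 - 4797\right) \left(-4519 - 2698\right) = \left(-6058\right) \left(-7217\right) = 43720586$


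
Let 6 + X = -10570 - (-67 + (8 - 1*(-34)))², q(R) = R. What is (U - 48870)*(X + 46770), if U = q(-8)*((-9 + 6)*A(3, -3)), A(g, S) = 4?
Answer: -1734842406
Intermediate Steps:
U = 96 (U = -8*(-9 + 6)*4 = -(-24)*4 = -8*(-12) = 96)
X = -11201 (X = -6 + (-10570 - (-67 + (8 - 1*(-34)))²) = -6 + (-10570 - (-67 + (8 + 34))²) = -6 + (-10570 - (-67 + 42)²) = -6 + (-10570 - 1*(-25)²) = -6 + (-10570 - 1*625) = -6 + (-10570 - 625) = -6 - 11195 = -11201)
(U - 48870)*(X + 46770) = (96 - 48870)*(-11201 + 46770) = -48774*35569 = -1734842406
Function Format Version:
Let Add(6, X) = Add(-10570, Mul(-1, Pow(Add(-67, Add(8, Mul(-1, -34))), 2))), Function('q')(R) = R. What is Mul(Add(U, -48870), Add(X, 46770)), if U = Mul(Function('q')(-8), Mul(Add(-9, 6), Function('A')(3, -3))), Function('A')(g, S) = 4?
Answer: -1734842406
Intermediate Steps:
U = 96 (U = Mul(-8, Mul(Add(-9, 6), 4)) = Mul(-8, Mul(-3, 4)) = Mul(-8, -12) = 96)
X = -11201 (X = Add(-6, Add(-10570, Mul(-1, Pow(Add(-67, Add(8, Mul(-1, -34))), 2)))) = Add(-6, Add(-10570, Mul(-1, Pow(Add(-67, Add(8, 34)), 2)))) = Add(-6, Add(-10570, Mul(-1, Pow(Add(-67, 42), 2)))) = Add(-6, Add(-10570, Mul(-1, Pow(-25, 2)))) = Add(-6, Add(-10570, Mul(-1, 625))) = Add(-6, Add(-10570, -625)) = Add(-6, -11195) = -11201)
Mul(Add(U, -48870), Add(X, 46770)) = Mul(Add(96, -48870), Add(-11201, 46770)) = Mul(-48774, 35569) = -1734842406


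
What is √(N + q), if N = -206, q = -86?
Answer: 2*I*√73 ≈ 17.088*I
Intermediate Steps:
√(N + q) = √(-206 - 86) = √(-292) = 2*I*√73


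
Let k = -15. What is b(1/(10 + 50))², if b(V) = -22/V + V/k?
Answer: 1411346376001/810000 ≈ 1.7424e+6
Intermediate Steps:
b(V) = -22/V - V/15 (b(V) = -22/V + V/(-15) = -22/V + V*(-1/15) = -22/V - V/15)
b(1/(10 + 50))² = (-22/(1/(10 + 50)) - 1/(15*(10 + 50)))² = (-22/(1/60) - 1/15/60)² = (-22/1/60 - 1/15*1/60)² = (-22*60 - 1/900)² = (-1320 - 1/900)² = (-1188001/900)² = 1411346376001/810000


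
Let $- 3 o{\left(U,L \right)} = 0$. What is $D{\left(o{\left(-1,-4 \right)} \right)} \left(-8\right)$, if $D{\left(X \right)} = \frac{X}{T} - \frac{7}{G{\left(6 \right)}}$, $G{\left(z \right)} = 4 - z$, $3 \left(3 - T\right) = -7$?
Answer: $-28$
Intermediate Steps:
$T = \frac{16}{3}$ ($T = 3 - - \frac{7}{3} = 3 + \frac{7}{3} = \frac{16}{3} \approx 5.3333$)
$o{\left(U,L \right)} = 0$ ($o{\left(U,L \right)} = \left(- \frac{1}{3}\right) 0 = 0$)
$D{\left(X \right)} = \frac{7}{2} + \frac{3 X}{16}$ ($D{\left(X \right)} = \frac{X}{\frac{16}{3}} - \frac{7}{4 - 6} = X \frac{3}{16} - \frac{7}{4 - 6} = \frac{3 X}{16} - \frac{7}{-2} = \frac{3 X}{16} - - \frac{7}{2} = \frac{3 X}{16} + \frac{7}{2} = \frac{7}{2} + \frac{3 X}{16}$)
$D{\left(o{\left(-1,-4 \right)} \right)} \left(-8\right) = \left(\frac{7}{2} + \frac{3}{16} \cdot 0\right) \left(-8\right) = \left(\frac{7}{2} + 0\right) \left(-8\right) = \frac{7}{2} \left(-8\right) = -28$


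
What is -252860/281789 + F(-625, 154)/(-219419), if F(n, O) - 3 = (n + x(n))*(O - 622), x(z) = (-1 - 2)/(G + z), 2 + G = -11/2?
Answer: -174450825238343/78214773647615 ≈ -2.2304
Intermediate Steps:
G = -15/2 (G = -2 - 11/2 = -15/2 ≈ -7.5000)
x(z) = -3/(-15/2 + z) (x(z) = (-1 - 2)/(-15/2 + z) = -3/(-15/2 + z))
F(n, O) = 3 + (-622 + O)*(n - 6/(-15 + 2*n)) (F(n, O) = 3 + (n - 6/(-15 + 2*n))*(O - 622) = 3 + (n - 6/(-15 + 2*n))*(-622 + O) = 3 + (-622 + O)*(n - 6/(-15 + 2*n)))
-252860/281789 + F(-625, 154)/(-219419) = -252860/281789 + ((3732 - 6*154 + (-15 + 2*(-625))*(3 - 622*(-625) + 154*(-625)))/(-15 + 2*(-625)))/(-219419) = -252860*1/281789 + ((3732 - 924 + (-15 - 1250)*(3 + 388750 - 96250))/(-15 - 1250))*(-1/219419) = -252860/281789 + ((3732 - 924 - 1265*292503)/(-1265))*(-1/219419) = -252860/281789 - (3732 - 924 - 370016295)/1265*(-1/219419) = -252860/281789 - 1/1265*(-370013487)*(-1/219419) = -252860/281789 + (370013487/1265)*(-1/219419) = -252860/281789 - 370013487/277565035 = -174450825238343/78214773647615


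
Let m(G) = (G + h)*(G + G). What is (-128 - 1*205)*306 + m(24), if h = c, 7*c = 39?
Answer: -703350/7 ≈ -1.0048e+5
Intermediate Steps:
c = 39/7 (c = (⅐)*39 = 39/7 ≈ 5.5714)
h = 39/7 ≈ 5.5714
m(G) = 2*G*(39/7 + G) (m(G) = (G + 39/7)*(G + G) = (39/7 + G)*(2*G) = 2*G*(39/7 + G))
(-128 - 1*205)*306 + m(24) = (-128 - 1*205)*306 + (2/7)*24*(39 + 7*24) = (-128 - 205)*306 + (2/7)*24*(39 + 168) = -333*306 + (2/7)*24*207 = -101898 + 9936/7 = -703350/7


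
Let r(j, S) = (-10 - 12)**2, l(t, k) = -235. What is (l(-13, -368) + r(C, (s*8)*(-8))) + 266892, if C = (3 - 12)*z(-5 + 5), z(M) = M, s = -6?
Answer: 267141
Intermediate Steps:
C = 0 (C = (3 - 12)*(-5 + 5) = -9*0 = 0)
r(j, S) = 484 (r(j, S) = (-22)**2 = 484)
(l(-13, -368) + r(C, (s*8)*(-8))) + 266892 = (-235 + 484) + 266892 = 249 + 266892 = 267141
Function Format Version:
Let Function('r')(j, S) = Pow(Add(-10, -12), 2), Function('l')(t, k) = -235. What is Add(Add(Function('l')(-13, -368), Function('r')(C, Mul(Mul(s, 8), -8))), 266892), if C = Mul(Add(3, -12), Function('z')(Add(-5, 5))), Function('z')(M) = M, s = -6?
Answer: 267141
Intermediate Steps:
C = 0 (C = Mul(Add(3, -12), Add(-5, 5)) = Mul(-9, 0) = 0)
Function('r')(j, S) = 484 (Function('r')(j, S) = Pow(-22, 2) = 484)
Add(Add(Function('l')(-13, -368), Function('r')(C, Mul(Mul(s, 8), -8))), 266892) = Add(Add(-235, 484), 266892) = Add(249, 266892) = 267141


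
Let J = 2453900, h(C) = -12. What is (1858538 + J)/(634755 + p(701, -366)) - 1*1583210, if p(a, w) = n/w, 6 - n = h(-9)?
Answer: -30650855234101/19360026 ≈ -1.5832e+6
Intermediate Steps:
n = 18 (n = 6 - 1*(-12) = 6 + 12 = 18)
p(a, w) = 18/w
(1858538 + J)/(634755 + p(701, -366)) - 1*1583210 = (1858538 + 2453900)/(634755 + 18/(-366)) - 1*1583210 = 4312438/(634755 + 18*(-1/366)) - 1583210 = 4312438/(634755 - 3/61) - 1583210 = 4312438/(38720052/61) - 1583210 = 4312438*(61/38720052) - 1583210 = 131529359/19360026 - 1583210 = -30650855234101/19360026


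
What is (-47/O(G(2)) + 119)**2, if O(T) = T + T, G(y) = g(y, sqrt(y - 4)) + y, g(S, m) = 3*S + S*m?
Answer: (-2995297*I + 1767864*sqrt(2))/(32*(-7*I + 4*sqrt(2))) ≈ 13546.0 + 214.89*I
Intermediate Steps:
G(y) = y + y*(3 + sqrt(-4 + y)) (G(y) = y*(3 + sqrt(y - 4)) + y = y*(3 + sqrt(-4 + y)) + y = y + y*(3 + sqrt(-4 + y)))
O(T) = 2*T
(-47/O(G(2)) + 119)**2 = (-47*1/(4*(4 + sqrt(-4 + 2))) + 119)**2 = (-47*1/(4*(4 + sqrt(-2))) + 119)**2 = (-47*1/(4*(4 + I*sqrt(2))) + 119)**2 = (-47*1/(2*(8 + 2*I*sqrt(2))) + 119)**2 = (-47/(16 + 4*I*sqrt(2)) + 119)**2 = (119 - 47/(16 + 4*I*sqrt(2)))**2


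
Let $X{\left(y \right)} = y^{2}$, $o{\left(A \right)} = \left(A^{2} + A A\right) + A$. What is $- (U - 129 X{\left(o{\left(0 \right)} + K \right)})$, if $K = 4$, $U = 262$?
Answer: $1802$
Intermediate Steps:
$o{\left(A \right)} = A + 2 A^{2}$ ($o{\left(A \right)} = \left(A^{2} + A^{2}\right) + A = 2 A^{2} + A = A + 2 A^{2}$)
$- (U - 129 X{\left(o{\left(0 \right)} + K \right)}) = - (262 - 129 \left(0 \left(1 + 2 \cdot 0\right) + 4\right)^{2}) = - (262 - 129 \left(0 \left(1 + 0\right) + 4\right)^{2}) = - (262 - 129 \left(0 \cdot 1 + 4\right)^{2}) = - (262 - 129 \left(0 + 4\right)^{2}) = - (262 - 129 \cdot 4^{2}) = - (262 - 2064) = \left(-1\right) \left(-1802\right) = 1802$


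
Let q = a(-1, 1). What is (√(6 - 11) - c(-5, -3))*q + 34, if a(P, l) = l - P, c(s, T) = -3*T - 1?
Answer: 18 + 2*I*√5 ≈ 18.0 + 4.4721*I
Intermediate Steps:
c(s, T) = -1 - 3*T
q = 2 (q = 1 - 1*(-1) = 1 + 1 = 2)
(√(6 - 11) - c(-5, -3))*q + 34 = (√(6 - 11) - (-1 - 3*(-3)))*2 + 34 = (√(-5) - (-1 + 9))*2 + 34 = (I*√5 - 1*8)*2 + 34 = (I*√5 - 8)*2 + 34 = (-8 + I*√5)*2 + 34 = (-16 + 2*I*√5) + 34 = 18 + 2*I*√5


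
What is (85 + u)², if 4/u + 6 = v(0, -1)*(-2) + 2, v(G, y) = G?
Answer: 7056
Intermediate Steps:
u = -1 (u = 4/(-6 + (0*(-2) + 2)) = 4/(-6 + (0 + 2)) = 4/(-6 + 2) = 4/(-4) = 4*(-¼) = -1)
(85 + u)² = (85 - 1)² = 84² = 7056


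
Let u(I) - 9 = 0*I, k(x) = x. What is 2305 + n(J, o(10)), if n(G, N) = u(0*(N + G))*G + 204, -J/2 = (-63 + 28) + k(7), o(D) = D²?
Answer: 3013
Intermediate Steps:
J = 56 (J = -2*((-63 + 28) + 7) = -2*(-35 + 7) = -2*(-28) = 56)
u(I) = 9 (u(I) = 9 + 0*I = 9 + 0 = 9)
n(G, N) = 204 + 9*G (n(G, N) = 9*G + 204 = 204 + 9*G)
2305 + n(J, o(10)) = 2305 + (204 + 9*56) = 2305 + (204 + 504) = 2305 + 708 = 3013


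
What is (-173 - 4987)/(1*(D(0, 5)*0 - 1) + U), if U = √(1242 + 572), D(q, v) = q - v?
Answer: 5160/(1 - √1814) ≈ -124.07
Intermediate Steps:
U = √1814 ≈ 42.591
(-173 - 4987)/(1*(D(0, 5)*0 - 1) + U) = (-173 - 4987)/(1*((0 - 1*5)*0 - 1) + √1814) = -5160/(1*((0 - 5)*0 - 1) + √1814) = -5160/(1*(-5*0 - 1) + √1814) = -5160/(1*(0 - 1) + √1814) = -5160/(1*(-1) + √1814) = -5160/(-1 + √1814)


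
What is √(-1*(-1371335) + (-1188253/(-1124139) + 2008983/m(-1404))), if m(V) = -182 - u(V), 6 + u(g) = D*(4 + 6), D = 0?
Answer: √3327048908402028249099/49462116 ≈ 1166.2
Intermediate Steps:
u(g) = -6 (u(g) = -6 + 0*(4 + 6) = -6 + 0*10 = -6 + 0 = -6)
m(V) = -176 (m(V) = -182 - 1*(-6) = -182 + 6 = -176)
√(-1*(-1371335) + (-1188253/(-1124139) + 2008983/m(-1404))) = √(-1*(-1371335) + (-1188253/(-1124139) + 2008983/(-176))) = √(1371335 + (-1188253*(-1/1124139) + 2008983*(-1/176))) = √(1371335 + (1188253/1124139 - 2008983/176)) = √(1371335 - 2258167008109/197848464) = √(269058356371331/197848464) = √3327048908402028249099/49462116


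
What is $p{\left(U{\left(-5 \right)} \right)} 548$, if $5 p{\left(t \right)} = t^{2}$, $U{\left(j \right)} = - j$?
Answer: $2740$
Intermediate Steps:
$p{\left(t \right)} = \frac{t^{2}}{5}$
$p{\left(U{\left(-5 \right)} \right)} 548 = \frac{\left(\left(-1\right) \left(-5\right)\right)^{2}}{5} \cdot 548 = \frac{5^{2}}{5} \cdot 548 = \frac{1}{5} \cdot 25 \cdot 548 = 5 \cdot 548 = 2740$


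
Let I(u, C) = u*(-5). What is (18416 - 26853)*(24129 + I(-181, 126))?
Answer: -211211858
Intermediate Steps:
I(u, C) = -5*u
(18416 - 26853)*(24129 + I(-181, 126)) = (18416 - 26853)*(24129 - 5*(-181)) = -8437*(24129 + 905) = -8437*25034 = -211211858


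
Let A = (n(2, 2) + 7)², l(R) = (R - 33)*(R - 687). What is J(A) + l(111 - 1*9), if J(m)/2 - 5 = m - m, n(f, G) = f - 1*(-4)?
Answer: -40355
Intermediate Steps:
n(f, G) = 4 + f (n(f, G) = f + 4 = 4 + f)
l(R) = (-687 + R)*(-33 + R) (l(R) = (-33 + R)*(-687 + R) = (-687 + R)*(-33 + R))
A = 169 (A = ((4 + 2) + 7)² = (6 + 7)² = 13² = 169)
J(m) = 10 (J(m) = 10 + 2*(m - m) = 10 + 2*0 = 10 + 0 = 10)
J(A) + l(111 - 1*9) = 10 + (22671 + (111 - 1*9)² - 720*(111 - 1*9)) = 10 + (22671 + (111 - 9)² - 720*(111 - 9)) = 10 + (22671 + 102² - 720*102) = 10 + (22671 + 10404 - 73440) = 10 - 40365 = -40355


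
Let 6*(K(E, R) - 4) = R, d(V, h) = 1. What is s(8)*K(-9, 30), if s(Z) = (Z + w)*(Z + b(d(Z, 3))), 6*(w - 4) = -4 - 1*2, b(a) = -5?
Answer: 297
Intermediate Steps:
w = 3 (w = 4 + (-4 - 1*2)/6 = 4 + (-4 - 2)/6 = 4 + (⅙)*(-6) = 4 - 1 = 3)
s(Z) = (-5 + Z)*(3 + Z) (s(Z) = (Z + 3)*(Z - 5) = (3 + Z)*(-5 + Z) = (-5 + Z)*(3 + Z))
K(E, R) = 4 + R/6
s(8)*K(-9, 30) = (-15 + 8² - 2*8)*(4 + (⅙)*30) = (-15 + 64 - 16)*(4 + 5) = 33*9 = 297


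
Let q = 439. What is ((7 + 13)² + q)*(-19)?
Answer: -15941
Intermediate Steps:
((7 + 13)² + q)*(-19) = ((7 + 13)² + 439)*(-19) = (20² + 439)*(-19) = (400 + 439)*(-19) = 839*(-19) = -15941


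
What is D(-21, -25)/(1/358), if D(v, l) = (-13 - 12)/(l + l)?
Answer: 179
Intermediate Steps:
D(v, l) = -25/(2*l) (D(v, l) = -25*1/(2*l) = -25/(2*l))
D(-21, -25)/(1/358) = (-25/2/(-25))/(1/358) = (-25/2*(-1/25))/(1/358) = (½)*358 = 179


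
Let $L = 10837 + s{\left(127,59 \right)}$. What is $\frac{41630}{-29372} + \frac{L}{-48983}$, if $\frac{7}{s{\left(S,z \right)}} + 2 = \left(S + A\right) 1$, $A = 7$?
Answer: $- \frac{77796450983}{47478046308} \approx -1.6386$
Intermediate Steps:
$s{\left(S,z \right)} = \frac{7}{5 + S}$ ($s{\left(S,z \right)} = \frac{7}{-2 + \left(S + 7\right) 1} = \frac{7}{-2 + \left(7 + S\right) 1} = \frac{7}{-2 + \left(7 + S\right)} = \frac{7}{5 + S}$)
$L = \frac{1430491}{132}$ ($L = 10837 + \frac{7}{5 + 127} = 10837 + \frac{7}{132} = \frac{1430491}{132} \approx 10837.0$)
$\frac{41630}{-29372} + \frac{L}{-48983} = \frac{41630}{-29372} + \frac{1430491}{132 \left(-48983\right)} = 41630 \left(- \frac{1}{29372}\right) + \frac{1430491}{132} \left(- \frac{1}{48983}\right) = - \frac{20815}{14686} - \frac{1430491}{6465756} = - \frac{77796450983}{47478046308}$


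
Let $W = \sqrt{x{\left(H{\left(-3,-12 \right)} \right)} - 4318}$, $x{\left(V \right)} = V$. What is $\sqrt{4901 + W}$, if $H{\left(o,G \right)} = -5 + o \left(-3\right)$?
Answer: $\sqrt{4901 + i \sqrt{4314}} \approx 70.009 + 0.4691 i$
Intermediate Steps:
$H{\left(o,G \right)} = -5 - 3 o$
$W = i \sqrt{4314}$ ($W = \sqrt{\left(-5 - -9\right) - 4318} = \sqrt{\left(-5 + 9\right) - 4318} = \sqrt{4 - 4318} = \sqrt{-4314} = i \sqrt{4314} \approx 65.681 i$)
$\sqrt{4901 + W} = \sqrt{4901 + i \sqrt{4314}}$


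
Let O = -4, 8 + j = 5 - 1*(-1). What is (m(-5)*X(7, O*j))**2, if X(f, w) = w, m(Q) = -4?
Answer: 1024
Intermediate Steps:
j = -2 (j = -8 + (5 - 1*(-1)) = -8 + (5 + 1) = -8 + 6 = -2)
(m(-5)*X(7, O*j))**2 = (-(-16)*(-2))**2 = (-4*8)**2 = (-32)**2 = 1024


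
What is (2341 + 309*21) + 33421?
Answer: 42251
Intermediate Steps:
(2341 + 309*21) + 33421 = (2341 + 6489) + 33421 = 8830 + 33421 = 42251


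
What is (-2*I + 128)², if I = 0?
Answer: 16384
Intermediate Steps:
(-2*I + 128)² = (-2*0 + 128)² = (0 + 128)² = 128² = 16384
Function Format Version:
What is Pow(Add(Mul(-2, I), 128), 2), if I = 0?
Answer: 16384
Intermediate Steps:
Pow(Add(Mul(-2, I), 128), 2) = Pow(Add(Mul(-2, 0), 128), 2) = Pow(Add(0, 128), 2) = Pow(128, 2) = 16384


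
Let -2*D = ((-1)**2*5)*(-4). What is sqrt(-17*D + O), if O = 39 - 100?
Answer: I*sqrt(231) ≈ 15.199*I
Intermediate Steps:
D = 10 (D = -(-1)**2*5*(-4)/2 = -1*5*(-4)/2 = -5*(-4)/2 = -1/2*(-20) = 10)
O = -61
sqrt(-17*D + O) = sqrt(-17*10 - 61) = sqrt(-170 - 61) = sqrt(-231) = I*sqrt(231)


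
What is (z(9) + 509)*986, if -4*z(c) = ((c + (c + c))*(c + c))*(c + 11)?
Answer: -1894106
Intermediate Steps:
z(c) = -3*c²*(11 + c)/2 (z(c) = -(c + (c + c))*(c + c)*(c + 11)/4 = -(c + 2*c)*(2*c)*(11 + c)/4 = -(3*c)*(2*c)*(11 + c)/4 = -6*c²*(11 + c)/4 = -3*c²*(11 + c)/2)
(z(9) + 509)*986 = ((3/2)*9²*(-11 - 1*9) + 509)*986 = ((3/2)*81*(-11 - 9) + 509)*986 = ((3/2)*81*(-20) + 509)*986 = (-2430 + 509)*986 = -1921*986 = -1894106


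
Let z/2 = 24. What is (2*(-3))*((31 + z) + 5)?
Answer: -504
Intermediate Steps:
z = 48 (z = 2*24 = 48)
(2*(-3))*((31 + z) + 5) = (2*(-3))*((31 + 48) + 5) = -6*(79 + 5) = -6*84 = -504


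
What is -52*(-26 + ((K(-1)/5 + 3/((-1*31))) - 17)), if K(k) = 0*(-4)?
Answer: 69472/31 ≈ 2241.0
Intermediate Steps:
K(k) = 0
-52*(-26 + ((K(-1)/5 + 3/((-1*31))) - 17)) = -52*(-26 + ((0/5 + 3/((-1*31))) - 17)) = -52*(-26 + ((0*(⅕) + 3/(-31)) - 17)) = -52*(-26 + ((0 + 3*(-1/31)) - 17)) = -52*(-26 + ((0 - 3/31) - 17)) = -52*(-26 + (-3/31 - 17)) = -52*(-26 - 530/31) = -52*(-1336/31) = 69472/31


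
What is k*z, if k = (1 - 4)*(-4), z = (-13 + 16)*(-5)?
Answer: -180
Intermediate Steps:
z = -15 (z = 3*(-5) = -15)
k = 12 (k = -3*(-4) = 12)
k*z = 12*(-15) = -180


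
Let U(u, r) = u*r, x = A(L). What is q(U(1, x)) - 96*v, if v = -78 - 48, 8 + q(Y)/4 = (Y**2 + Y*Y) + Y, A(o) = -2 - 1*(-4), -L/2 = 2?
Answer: 12104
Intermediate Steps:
L = -4 (L = -2*2 = -4)
A(o) = 2 (A(o) = -2 + 4 = 2)
x = 2
U(u, r) = r*u
q(Y) = -32 + 4*Y + 8*Y**2 (q(Y) = -32 + 4*((Y**2 + Y*Y) + Y) = -32 + 4*((Y**2 + Y**2) + Y) = -32 + 4*(2*Y**2 + Y) = -32 + 4*(Y + 2*Y**2) = -32 + (4*Y + 8*Y**2) = -32 + 4*Y + 8*Y**2)
v = -126
q(U(1, x)) - 96*v = (-32 + 4*(2*1) + 8*(2*1)**2) - 96*(-126) = (-32 + 4*2 + 8*2**2) + 12096 = (-32 + 8 + 8*4) + 12096 = (-32 + 8 + 32) + 12096 = 8 + 12096 = 12104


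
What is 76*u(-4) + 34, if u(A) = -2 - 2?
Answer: -270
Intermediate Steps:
u(A) = -4
76*u(-4) + 34 = 76*(-4) + 34 = -304 + 34 = -270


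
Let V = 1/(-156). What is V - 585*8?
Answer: -730081/156 ≈ -4680.0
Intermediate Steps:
V = -1/156 ≈ -0.0064103
V - 585*8 = -1/156 - 585*8 = -1/156 - 117*40 = -1/156 - 4680 = -730081/156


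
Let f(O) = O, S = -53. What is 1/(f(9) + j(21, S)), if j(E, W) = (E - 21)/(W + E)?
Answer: 1/9 ≈ 0.11111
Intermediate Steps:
j(E, W) = (-21 + E)/(E + W)
1/(f(9) + j(21, S)) = 1/(9 + (-21 + 21)/(21 - 53)) = 1/(9 + 0/(-32)) = 1/(9 - 1/32*0) = 1/(9 + 0) = 1/9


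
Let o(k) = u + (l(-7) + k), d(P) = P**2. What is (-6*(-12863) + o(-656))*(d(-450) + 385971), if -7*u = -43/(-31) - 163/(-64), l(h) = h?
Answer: 89332631247795/1984 ≈ 4.5027e+10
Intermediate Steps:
u = -1115/1984 (u = -(-43/(-31) - 163/(-64))/7 = -(-43*(-1/31) - 163*(-1/64))/7 = -(43/31 + 163/64)/7 = -1/7*7805/1984 = -1115/1984 ≈ -0.56200)
o(k) = -15003/1984 + k (o(k) = -1115/1984 + (-7 + k) = -15003/1984 + k)
(-6*(-12863) + o(-656))*(d(-450) + 385971) = (-6*(-12863) + (-15003/1984 - 656))*((-450)**2 + 385971) = (77178 - 1316507/1984)*(202500 + 385971) = (151804645/1984)*588471 = 89332631247795/1984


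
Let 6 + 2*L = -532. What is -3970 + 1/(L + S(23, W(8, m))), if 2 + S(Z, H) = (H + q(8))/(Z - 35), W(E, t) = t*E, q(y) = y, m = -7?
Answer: -1059991/267 ≈ -3970.0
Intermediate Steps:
L = -269 (L = -3 + (½)*(-532) = -3 - 266 = -269)
W(E, t) = E*t
S(Z, H) = -2 + (8 + H)/(-35 + Z) (S(Z, H) = -2 + (H + 8)/(Z - 35) = -2 + (8 + H)/(-35 + Z))
-3970 + 1/(L + S(23, W(8, m))) = -3970 + 1/(-269 + (78 + 8*(-7) - 2*23)/(-35 + 23)) = -3970 + 1/(-269 + (78 - 56 - 46)/(-12)) = -3970 + 1/(-269 - 1/12*(-24)) = -3970 + 1/(-269 + 2) = -3970 + 1/(-267) = -3970 - 1/267 = -1059991/267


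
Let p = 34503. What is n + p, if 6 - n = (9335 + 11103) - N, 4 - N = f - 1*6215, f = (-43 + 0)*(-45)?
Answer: 18355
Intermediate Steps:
f = 1935 (f = -43*(-45) = 1935)
N = 4284 (N = 4 - (1935 - 1*6215) = 4 - (1935 - 6215) = 4 - 1*(-4280) = 4 + 4280 = 4284)
n = -16148 (n = 6 - ((9335 + 11103) - 1*4284) = 6 - (20438 - 4284) = 6 - 1*16154 = 6 - 16154 = -16148)
n + p = -16148 + 34503 = 18355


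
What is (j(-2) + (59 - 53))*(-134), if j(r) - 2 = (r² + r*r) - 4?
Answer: -1608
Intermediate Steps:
j(r) = -2 + 2*r² (j(r) = 2 + ((r² + r*r) - 4) = 2 + ((r² + r²) - 4) = 2 + (2*r² - 4) = 2 + (-4 + 2*r²) = -2 + 2*r²)
(j(-2) + (59 - 53))*(-134) = ((-2 + 2*(-2)²) + (59 - 53))*(-134) = ((-2 + 2*4) + 6)*(-134) = ((-2 + 8) + 6)*(-134) = (6 + 6)*(-134) = 12*(-134) = -1608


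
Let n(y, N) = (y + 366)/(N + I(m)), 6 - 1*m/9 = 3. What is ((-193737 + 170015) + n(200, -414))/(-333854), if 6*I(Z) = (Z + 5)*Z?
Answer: 3202753/45070290 ≈ 0.071061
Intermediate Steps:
m = 27 (m = 54 - 9*3 = 54 - 27 = 27)
I(Z) = Z*(5 + Z)/6 (I(Z) = ((Z + 5)*Z)/6 = ((5 + Z)*Z)/6 = (Z*(5 + Z))/6 = Z*(5 + Z)/6)
n(y, N) = (366 + y)/(144 + N) (n(y, N) = (y + 366)/(N + (⅙)*27*(5 + 27)) = (366 + y)/(N + (⅙)*27*32) = (366 + y)/(N + 144) = (366 + y)/(144 + N))
((-193737 + 170015) + n(200, -414))/(-333854) = ((-193737 + 170015) + (366 + 200)/(144 - 414))/(-333854) = (-23722 + 566/(-270))*(-1/333854) = (-23722 - 1/270*566)*(-1/333854) = (-23722 - 283/135)*(-1/333854) = -3202753/135*(-1/333854) = 3202753/45070290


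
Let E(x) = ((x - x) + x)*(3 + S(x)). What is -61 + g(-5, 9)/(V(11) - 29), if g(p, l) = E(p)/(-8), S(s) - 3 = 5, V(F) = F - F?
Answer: -14207/232 ≈ -61.237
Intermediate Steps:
V(F) = 0
S(s) = 8 (S(s) = 3 + 5 = 8)
E(x) = 11*x (E(x) = ((x - x) + x)*(3 + 8) = (0 + x)*11 = x*11 = 11*x)
g(p, l) = -11*p/8 (g(p, l) = (11*p)/(-8) = (11*p)*(-1/8) = -11*p/8)
-61 + g(-5, 9)/(V(11) - 29) = -61 + (-11/8*(-5))/(0 - 29) = -61 + (55/8)/(-29) = -61 + (55/8)*(-1/29) = -61 - 55/232 = -14207/232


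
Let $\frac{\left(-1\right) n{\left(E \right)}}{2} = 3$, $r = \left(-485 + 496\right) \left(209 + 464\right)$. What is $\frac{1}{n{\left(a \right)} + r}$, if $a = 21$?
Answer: $\frac{1}{7397} \approx 0.00013519$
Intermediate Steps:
$r = 7403$ ($r = 11 \cdot 673 = 7403$)
$n{\left(E \right)} = -6$ ($n{\left(E \right)} = \left(-2\right) 3 = -6$)
$\frac{1}{n{\left(a \right)} + r} = \frac{1}{-6 + 7403} = \frac{1}{7397}$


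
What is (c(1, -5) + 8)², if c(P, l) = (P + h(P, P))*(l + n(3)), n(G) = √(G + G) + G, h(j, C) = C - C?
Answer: (6 + √6)² ≈ 71.394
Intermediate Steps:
h(j, C) = 0
n(G) = G + √2*√G (n(G) = √(2*G) + G = √2*√G + G = G + √2*√G)
c(P, l) = P*(3 + l + √6) (c(P, l) = (P + 0)*(l + (3 + √2*√3)) = P*(l + (3 + √6)) = P*(3 + l + √6))
(c(1, -5) + 8)² = (1*(3 - 5 + √6) + 8)² = (1*(-2 + √6) + 8)² = ((-2 + √6) + 8)² = (6 + √6)²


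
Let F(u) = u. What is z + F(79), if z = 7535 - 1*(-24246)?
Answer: 31860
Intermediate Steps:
z = 31781 (z = 7535 + 24246 = 31781)
z + F(79) = 31781 + 79 = 31860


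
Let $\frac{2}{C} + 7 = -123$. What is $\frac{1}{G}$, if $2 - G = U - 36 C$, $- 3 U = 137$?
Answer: $\frac{195}{9187} \approx 0.021226$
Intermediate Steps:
$U = - \frac{137}{3}$ ($U = \left(- \frac{1}{3}\right) 137 = - \frac{137}{3} \approx -45.667$)
$C = - \frac{1}{65}$ ($C = \frac{2}{-7 - 123} = \frac{2}{-130} = 2 \left(- \frac{1}{130}\right) = - \frac{1}{65} \approx -0.015385$)
$G = \frac{9187}{195}$ ($G = 2 - \left(- \frac{137}{3} - - \frac{36}{65}\right) = 2 - \left(- \frac{137}{3} + \frac{36}{65}\right) = 2 - - \frac{8797}{195} = 2 + \frac{8797}{195} = \frac{9187}{195} \approx 47.113$)
$\frac{1}{G} = \frac{1}{\frac{9187}{195}} = \frac{195}{9187}$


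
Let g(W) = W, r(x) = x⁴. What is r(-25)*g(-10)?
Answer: -3906250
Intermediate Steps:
r(-25)*g(-10) = (-25)⁴*(-10) = 390625*(-10) = -3906250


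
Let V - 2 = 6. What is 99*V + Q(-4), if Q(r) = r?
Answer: 788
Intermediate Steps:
V = 8 (V = 2 + 6 = 8)
99*V + Q(-4) = 99*8 - 4 = 792 - 4 = 788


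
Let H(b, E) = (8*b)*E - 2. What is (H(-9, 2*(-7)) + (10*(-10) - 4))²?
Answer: 813604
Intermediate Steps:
H(b, E) = -2 + 8*E*b (H(b, E) = 8*E*b - 2 = -2 + 8*E*b)
(H(-9, 2*(-7)) + (10*(-10) - 4))² = ((-2 + 8*(2*(-7))*(-9)) + (10*(-10) - 4))² = ((-2 + 8*(-14)*(-9)) + (-100 - 4))² = ((-2 + 1008) - 104)² = (1006 - 104)² = 902² = 813604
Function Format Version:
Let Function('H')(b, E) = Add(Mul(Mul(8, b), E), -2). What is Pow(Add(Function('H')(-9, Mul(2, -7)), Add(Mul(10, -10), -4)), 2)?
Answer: 813604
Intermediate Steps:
Function('H')(b, E) = Add(-2, Mul(8, E, b)) (Function('H')(b, E) = Add(Mul(8, E, b), -2) = Add(-2, Mul(8, E, b)))
Pow(Add(Function('H')(-9, Mul(2, -7)), Add(Mul(10, -10), -4)), 2) = Pow(Add(Add(-2, Mul(8, Mul(2, -7), -9)), Add(Mul(10, -10), -4)), 2) = Pow(Add(Add(-2, Mul(8, -14, -9)), Add(-100, -4)), 2) = Pow(Add(Add(-2, 1008), -104), 2) = Pow(Add(1006, -104), 2) = Pow(902, 2) = 813604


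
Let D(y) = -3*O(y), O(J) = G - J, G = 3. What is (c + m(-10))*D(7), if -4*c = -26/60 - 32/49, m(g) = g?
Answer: -57203/490 ≈ -116.74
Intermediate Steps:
c = 1597/5880 (c = -(-26/60 - 32/49)/4 = -(-26*1/60 - 32*1/49)/4 = -(-13/30 - 32/49)/4 = -¼*(-1597/1470) = 1597/5880 ≈ 0.27160)
O(J) = 3 - J
D(y) = -9 + 3*y (D(y) = -3*(3 - y) = -9 + 3*y)
(c + m(-10))*D(7) = (1597/5880 - 10)*(-9 + 3*7) = -57203*(-9 + 21)/5880 = -57203/5880*12 = -57203/490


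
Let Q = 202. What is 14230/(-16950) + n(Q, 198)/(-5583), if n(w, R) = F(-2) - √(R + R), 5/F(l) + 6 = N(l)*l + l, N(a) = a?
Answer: -10589987/12617580 + 2*√11/1861 ≈ -0.83574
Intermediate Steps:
F(l) = 5/(-6 + l + l²) (F(l) = 5/(-6 + (l*l + l)) = 5/(-6 + (l² + l)) = 5/(-6 + (l + l²)) = 5/(-6 + l + l²))
n(w, R) = -5/4 - √2*√R (n(w, R) = 5/(-6 - 2 + (-2)²) - √(R + R) = 5/(-6 - 2 + 4) - √(2*R) = 5/(-4) - √2*√R = 5*(-¼) - √2*√R = -5/4 - √2*√R)
14230/(-16950) + n(Q, 198)/(-5583) = 14230/(-16950) + (-5/4 - √2*√198)/(-5583) = 14230*(-1/16950) + (-5/4 - √2*3*√22)*(-1/5583) = -1423/1695 + (-5/4 - 6*√11)*(-1/5583) = -1423/1695 + (5/22332 + 2*√11/1861) = -10589987/12617580 + 2*√11/1861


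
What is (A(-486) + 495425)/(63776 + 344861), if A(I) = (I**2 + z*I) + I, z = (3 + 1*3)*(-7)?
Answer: 751547/408637 ≈ 1.8392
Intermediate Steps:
z = -42 (z = (3 + 3)*(-7) = 6*(-7) = -42)
A(I) = I**2 - 41*I (A(I) = (I**2 - 42*I) + I = I**2 - 41*I)
(A(-486) + 495425)/(63776 + 344861) = (-486*(-41 - 486) + 495425)/(63776 + 344861) = (-486*(-527) + 495425)/408637 = (256122 + 495425)*(1/408637) = 751547*(1/408637) = 751547/408637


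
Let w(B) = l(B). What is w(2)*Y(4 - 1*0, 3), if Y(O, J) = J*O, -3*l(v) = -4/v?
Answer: 8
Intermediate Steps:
l(v) = 4/(3*v) (l(v) = -(-4)/(3*v) = 4/(3*v))
w(B) = 4/(3*B)
w(2)*Y(4 - 1*0, 3) = ((4/3)/2)*(3*(4 - 1*0)) = ((4/3)*(½))*(3*(4 + 0)) = 2*(3*4)/3 = (⅔)*12 = 8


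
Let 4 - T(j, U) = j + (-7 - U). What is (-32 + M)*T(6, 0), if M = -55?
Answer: -435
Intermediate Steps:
T(j, U) = 11 + U - j (T(j, U) = 4 - (j + (-7 - U)) = 4 - (-7 + j - U) = 4 + (7 + U - j) = 11 + U - j)
(-32 + M)*T(6, 0) = (-32 - 55)*(11 + 0 - 1*6) = -87*(11 + 0 - 6) = -87*5 = -435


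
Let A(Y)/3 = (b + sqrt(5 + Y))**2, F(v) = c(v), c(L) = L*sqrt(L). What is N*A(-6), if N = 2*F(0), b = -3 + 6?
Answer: 0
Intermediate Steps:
b = 3
c(L) = L**(3/2)
F(v) = v**(3/2)
A(Y) = 3*(3 + sqrt(5 + Y))**2
N = 0 (N = 2*0**(3/2) = 2*0 = 0)
N*A(-6) = 0*(3*(3 + sqrt(5 - 6))**2) = 0*(3*(3 + sqrt(-1))**2) = 0*(3*(3 + I)**2) = 0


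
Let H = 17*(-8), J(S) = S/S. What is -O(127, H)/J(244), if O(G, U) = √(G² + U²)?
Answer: -5*√1385 ≈ -186.08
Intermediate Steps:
J(S) = 1
H = -136
-O(127, H)/J(244) = -√(127² + (-136)²)/1 = -√(16129 + 18496) = -√34625 = -5*√1385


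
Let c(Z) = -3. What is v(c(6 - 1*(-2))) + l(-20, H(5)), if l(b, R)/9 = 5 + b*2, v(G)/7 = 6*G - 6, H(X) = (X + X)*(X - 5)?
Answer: -483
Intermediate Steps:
H(X) = 2*X*(-5 + X) (H(X) = (2*X)*(-5 + X) = 2*X*(-5 + X))
v(G) = -42 + 42*G (v(G) = 7*(6*G - 6) = 7*(-6 + 6*G) = -42 + 42*G)
l(b, R) = 45 + 18*b (l(b, R) = 9*(5 + b*2) = 9*(5 + 2*b) = 45 + 18*b)
v(c(6 - 1*(-2))) + l(-20, H(5)) = (-42 + 42*(-3)) + (45 + 18*(-20)) = (-42 - 126) + (45 - 360) = -168 - 315 = -483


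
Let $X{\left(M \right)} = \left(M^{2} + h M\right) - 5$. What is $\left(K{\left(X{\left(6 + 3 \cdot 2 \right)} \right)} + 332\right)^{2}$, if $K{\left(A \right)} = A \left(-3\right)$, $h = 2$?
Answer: $24649$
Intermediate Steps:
$X{\left(M \right)} = -5 + M^{2} + 2 M$ ($X{\left(M \right)} = \left(M^{2} + 2 M\right) - 5 = -5 + M^{2} + 2 M$)
$K{\left(A \right)} = - 3 A$
$\left(K{\left(X{\left(6 + 3 \cdot 2 \right)} \right)} + 332\right)^{2} = \left(- 3 \left(-5 + \left(6 + 3 \cdot 2\right)^{2} + 2 \left(6 + 3 \cdot 2\right)\right) + 332\right)^{2} = \left(- 3 \left(-5 + \left(6 + 6\right)^{2} + 2 \left(6 + 6\right)\right) + 332\right)^{2} = \left(- 3 \left(-5 + 12^{2} + 2 \cdot 12\right) + 332\right)^{2} = \left(- 3 \left(-5 + 144 + 24\right) + 332\right)^{2} = \left(\left(-3\right) 163 + 332\right)^{2} = \left(-489 + 332\right)^{2} = \left(-157\right)^{2} = 24649$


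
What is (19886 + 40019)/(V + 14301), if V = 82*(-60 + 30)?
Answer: 59905/11841 ≈ 5.0591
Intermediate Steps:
V = -2460 (V = 82*(-30) = -2460)
(19886 + 40019)/(V + 14301) = (19886 + 40019)/(-2460 + 14301) = 59905/11841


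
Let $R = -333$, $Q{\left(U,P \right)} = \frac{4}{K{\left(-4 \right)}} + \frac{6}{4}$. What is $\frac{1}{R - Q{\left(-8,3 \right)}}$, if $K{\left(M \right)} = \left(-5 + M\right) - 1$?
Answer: $- \frac{10}{3341} \approx -0.0029931$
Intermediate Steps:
$K{\left(M \right)} = -6 + M$
$Q{\left(U,P \right)} = \frac{11}{10}$ ($Q{\left(U,P \right)} = \frac{4}{-6 - 4} + \frac{6}{4} = \frac{4}{-10} + 6 \cdot \frac{1}{4} = 4 \left(- \frac{1}{10}\right) + \frac{3}{2} = - \frac{2}{5} + \frac{3}{2} = \frac{11}{10}$)
$\frac{1}{R - Q{\left(-8,3 \right)}} = \frac{1}{-333 - \frac{11}{10}} = \frac{1}{- \frac{3341}{10}} = - \frac{10}{3341}$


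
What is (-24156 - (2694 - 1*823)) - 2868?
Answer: -28895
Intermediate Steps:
(-24156 - (2694 - 1*823)) - 2868 = (-24156 - (2694 - 823)) - 2868 = (-24156 - 1*1871) - 2868 = (-24156 - 1871) - 2868 = -26027 - 2868 = -28895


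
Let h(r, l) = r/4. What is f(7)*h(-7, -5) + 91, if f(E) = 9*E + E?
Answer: -63/2 ≈ -31.500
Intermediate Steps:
f(E) = 10*E
h(r, l) = r/4 (h(r, l) = r*(1/4) = r/4)
f(7)*h(-7, -5) + 91 = (10*7)*((1/4)*(-7)) + 91 = 70*(-7/4) + 91 = -245/2 + 91 = -63/2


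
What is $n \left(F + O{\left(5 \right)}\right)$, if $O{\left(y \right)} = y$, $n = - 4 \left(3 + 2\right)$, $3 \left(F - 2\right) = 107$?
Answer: $- \frac{2560}{3} \approx -853.33$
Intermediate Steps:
$F = \frac{113}{3}$ ($F = 2 + \frac{1}{3} \cdot 107 = 2 + \frac{107}{3} = \frac{113}{3} \approx 37.667$)
$n = -20$ ($n = \left(-4\right) 5 = -20$)
$n \left(F + O{\left(5 \right)}\right) = - 20 \left(\frac{113}{3} + 5\right) = \left(-20\right) \frac{128}{3} = - \frac{2560}{3}$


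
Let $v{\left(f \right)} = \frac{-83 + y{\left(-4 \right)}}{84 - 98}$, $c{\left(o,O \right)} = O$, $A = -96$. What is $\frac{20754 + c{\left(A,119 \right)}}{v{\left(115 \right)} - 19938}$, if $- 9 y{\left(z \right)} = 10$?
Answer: $- \frac{2629998}{2511431} \approx -1.0472$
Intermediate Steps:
$y{\left(z \right)} = - \frac{10}{9}$ ($y{\left(z \right)} = \left(- \frac{1}{9}\right) 10 = - \frac{10}{9}$)
$v{\left(f \right)} = \frac{757}{126}$ ($v{\left(f \right)} = \frac{-83 - \frac{10}{9}}{84 - 98} = - \frac{757}{9 \left(-14\right)} = \left(- \frac{757}{9}\right) \left(- \frac{1}{14}\right) = \frac{757}{126}$)
$\frac{20754 + c{\left(A,119 \right)}}{v{\left(115 \right)} - 19938} = \frac{20754 + 119}{\frac{757}{126} - 19938} = \frac{20873}{- \frac{2511431}{126}} = 20873 \left(- \frac{126}{2511431}\right) = - \frac{2629998}{2511431}$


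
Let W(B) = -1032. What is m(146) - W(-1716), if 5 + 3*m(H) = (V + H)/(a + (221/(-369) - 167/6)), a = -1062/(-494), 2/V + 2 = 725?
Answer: 3562493024593/3463837329 ≈ 1028.5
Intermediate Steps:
V = 2/723 (V = 2/(-2 + 725) = 2/723 ≈ 0.0027663)
a = 531/247 (a = -1062*(-1/494) = 531/247 ≈ 2.1498)
m(H) = -5773183739/3463837329 - 60762*H/4790923 (m(H) = -5/3 + ((2/723 + H)/(531/247 + (221/(-369) - 167/6)))/3 = -5/3 + ((2/723 + H)/(531/247 + (221*(-1/369) - 167*⅙)))/3 = -5/3 + ((2/723 + H)/(531/247 + (-221/369 - 167/6)))/3 = -5/3 + ((2/723 + H)/(531/247 - 20983/738))/3 = -5/3 + ((2/723 + H)/(-4790923/182286))/3 = -5/3 + ((2/723 + H)*(-182286/4790923))/3 = -5/3 + (-121524/1154612443 - 182286*H/4790923)/3 = -5/3 + (-40508/1154612443 - 60762*H/4790923) = -5773183739/3463837329 - 60762*H/4790923)
m(146) - W(-1716) = (-5773183739/3463837329 - 60762/4790923*146) - 1*(-1032) = (-5773183739/3463837329 - 8871252/4790923) + 1032 = -12187098935/3463837329 + 1032 = 3562493024593/3463837329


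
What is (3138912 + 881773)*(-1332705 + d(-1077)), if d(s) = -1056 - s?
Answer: -5358302568540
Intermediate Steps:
(3138912 + 881773)*(-1332705 + d(-1077)) = (3138912 + 881773)*(-1332705 + (-1056 - 1*(-1077))) = 4020685*(-1332705 + (-1056 + 1077)) = 4020685*(-1332705 + 21) = 4020685*(-1332684) = -5358302568540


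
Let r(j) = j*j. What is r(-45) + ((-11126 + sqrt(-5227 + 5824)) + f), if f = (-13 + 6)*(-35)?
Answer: -8856 + sqrt(597) ≈ -8831.6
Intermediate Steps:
f = 245 (f = -7*(-35) = 245)
r(j) = j**2
r(-45) + ((-11126 + sqrt(-5227 + 5824)) + f) = (-45)**2 + ((-11126 + sqrt(-5227 + 5824)) + 245) = 2025 + ((-11126 + sqrt(597)) + 245) = 2025 + (-10881 + sqrt(597)) = -8856 + sqrt(597)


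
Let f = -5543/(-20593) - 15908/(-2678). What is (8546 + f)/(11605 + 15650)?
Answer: 2985048779/9513039315 ≈ 0.31379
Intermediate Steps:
f = 171218799/27574027 (f = -5543*(-1/20593) - 15908*(-1/2678) = 5543/20593 + 7954/1339 = 171218799/27574027 ≈ 6.2094)
(8546 + f)/(11605 + 15650) = (8546 + 171218799/27574027)/(11605 + 15650) = (235818853541/27574027)/27255 = (235818853541/27574027)*(1/27255) = 2985048779/9513039315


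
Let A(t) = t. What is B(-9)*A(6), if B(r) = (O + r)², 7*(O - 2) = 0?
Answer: 294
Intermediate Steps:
O = 2 (O = 2 + (⅐)*0 = 2 + 0 = 2)
B(r) = (2 + r)²
B(-9)*A(6) = (2 - 9)²*6 = (-7)²*6 = 49*6 = 294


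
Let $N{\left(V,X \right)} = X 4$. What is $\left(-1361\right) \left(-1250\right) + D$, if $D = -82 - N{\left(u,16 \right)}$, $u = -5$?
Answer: $1701104$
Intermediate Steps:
$N{\left(V,X \right)} = 4 X$
$D = -146$ ($D = -82 - 4 \cdot 16 = -82 - 64 = -146$)
$\left(-1361\right) \left(-1250\right) + D = \left(-1361\right) \left(-1250\right) - 146 = 1701250 - 146 = 1701104$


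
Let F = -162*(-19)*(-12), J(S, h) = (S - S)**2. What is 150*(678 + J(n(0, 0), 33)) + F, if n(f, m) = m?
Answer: 64764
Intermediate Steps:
J(S, h) = 0 (J(S, h) = 0**2 = 0)
F = -36936 (F = 3078*(-12) = -36936)
150*(678 + J(n(0, 0), 33)) + F = 150*(678 + 0) - 36936 = 150*678 - 36936 = 101700 - 36936 = 64764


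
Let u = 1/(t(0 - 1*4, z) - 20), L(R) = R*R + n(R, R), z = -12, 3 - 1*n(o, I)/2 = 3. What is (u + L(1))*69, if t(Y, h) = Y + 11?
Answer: 828/13 ≈ 63.692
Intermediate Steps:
n(o, I) = 0 (n(o, I) = 6 - 2*3 = 6 - 6 = 0)
t(Y, h) = 11 + Y
L(R) = R**2 (L(R) = R*R + 0 = R**2 + 0 = R**2)
u = -1/13 (u = 1/((11 + (0 - 1*4)) - 20) = 1/((11 + (0 - 4)) - 20) = 1/((11 - 4) - 20) = 1/(7 - 20) = 1/(-13) = -1/13 ≈ -0.076923)
(u + L(1))*69 = (-1/13 + 1**2)*69 = (-1/13 + 1)*69 = (12/13)*69 = 828/13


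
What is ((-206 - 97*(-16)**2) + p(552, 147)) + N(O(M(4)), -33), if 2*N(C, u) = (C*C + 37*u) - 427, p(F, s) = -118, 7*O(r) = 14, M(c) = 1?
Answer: -25978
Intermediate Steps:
O(r) = 2 (O(r) = (1/7)*14 = 2)
N(C, u) = -427/2 + C**2/2 + 37*u/2 (N(C, u) = ((C*C + 37*u) - 427)/2 = ((C**2 + 37*u) - 427)/2 = (-427 + C**2 + 37*u)/2 = -427/2 + C**2/2 + 37*u/2)
((-206 - 97*(-16)**2) + p(552, 147)) + N(O(M(4)), -33) = ((-206 - 97*(-16)**2) - 118) + (-427/2 + (1/2)*2**2 + (37/2)*(-33)) = ((-206 - 97*256) - 118) + (-427/2 + (1/2)*4 - 1221/2) = ((-206 - 24832) - 118) + (-427/2 + 2 - 1221/2) = (-25038 - 118) - 822 = -25156 - 822 = -25978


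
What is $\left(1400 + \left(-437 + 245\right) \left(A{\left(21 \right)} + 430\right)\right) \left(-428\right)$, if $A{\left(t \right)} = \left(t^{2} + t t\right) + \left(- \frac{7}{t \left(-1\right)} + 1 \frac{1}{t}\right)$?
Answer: $\frac{750729120}{7} \approx 1.0725 \cdot 10^{8}$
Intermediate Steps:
$A{\left(t \right)} = 2 t^{2} + \frac{8}{t}$ ($A{\left(t \right)} = \left(t^{2} + t^{2}\right) - \left(- \frac{1}{t} + 7 \left(- \frac{1}{t}\right)\right) = 2 t^{2} - \left(- \frac{1}{t} + 7 \left(-1\right) \frac{1}{t}\right) = 2 t^{2} + \left(\frac{7}{t} + \frac{1}{t}\right) = 2 t^{2} + \frac{8}{t}$)
$\left(1400 + \left(-437 + 245\right) \left(A{\left(21 \right)} + 430\right)\right) \left(-428\right) = \left(1400 + \left(-437 + 245\right) \left(\frac{2 \left(4 + 21^{3}\right)}{21} + 430\right)\right) \left(-428\right) = \left(1400 - 192 \left(2 \cdot \frac{1}{21} \left(4 + 9261\right) + 430\right)\right) \left(-428\right) = \left(1400 - 192 \left(2 \cdot \frac{1}{21} \cdot 9265 + 430\right)\right) \left(-428\right) = \left(1400 - 192 \left(\frac{18530}{21} + 430\right)\right) \left(-428\right) = \left(1400 - \frac{1763840}{7}\right) \left(-428\right) = \left(- \frac{1754040}{7}\right) \left(-428\right) = \frac{750729120}{7}$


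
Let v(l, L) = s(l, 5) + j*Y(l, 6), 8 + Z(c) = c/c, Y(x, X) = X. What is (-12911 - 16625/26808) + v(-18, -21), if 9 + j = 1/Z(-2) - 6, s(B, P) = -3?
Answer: -2440555847/187656 ≈ -13005.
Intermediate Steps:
Z(c) = -7 (Z(c) = -8 + c/c = -8 + 1 = -7)
j = -106/7 (j = -9 + (1/(-7) - 6) = -9 + (-1/7 - 1*6) = -9 + (-1/7 - 6) = -9 - 43/7 = -106/7 ≈ -15.143)
v(l, L) = -657/7 (v(l, L) = -3 - 106/7*6 = -3 - 636/7 = -657/7)
(-12911 - 16625/26808) + v(-18, -21) = (-12911 - 16625/26808) - 657/7 = -346134713/26808 - 657/7 = -2440555847/187656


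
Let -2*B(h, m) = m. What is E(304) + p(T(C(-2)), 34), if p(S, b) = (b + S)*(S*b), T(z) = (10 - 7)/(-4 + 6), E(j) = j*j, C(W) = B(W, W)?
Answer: 188453/2 ≈ 94227.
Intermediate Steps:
B(h, m) = -m/2
C(W) = -W/2
E(j) = j²
T(z) = 3/2
p(S, b) = S*b*(S + b) (p(S, b) = (S + b)*(S*b) = S*b*(S + b))
E(304) + p(T(C(-2)), 34) = 304² + (3/2)*34*(3/2 + 34) = 92416 + (3/2)*34*(71/2) = 92416 + 3621/2 = 188453/2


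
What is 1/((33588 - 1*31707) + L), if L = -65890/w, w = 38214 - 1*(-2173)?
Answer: 40387/75902057 ≈ 0.00053209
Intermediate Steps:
w = 40387 (w = 38214 + 2173 = 40387)
L = -65890/40387 ≈ -1.6315
1/((33588 - 1*31707) + L) = 1/((33588 - 1*31707) - 65890/40387) = 1/((33588 - 31707) - 65890/40387) = 1/(1881 - 65890/40387) = 1/(75902057/40387) = 40387/75902057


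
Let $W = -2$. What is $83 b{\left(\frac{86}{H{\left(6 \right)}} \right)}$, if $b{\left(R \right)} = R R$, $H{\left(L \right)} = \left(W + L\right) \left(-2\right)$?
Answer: $\frac{153467}{16} \approx 9591.7$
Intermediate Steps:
$H{\left(L \right)} = 4 - 2 L$ ($H{\left(L \right)} = \left(-2 + L\right) \left(-2\right) = 4 - 2 L$)
$b{\left(R \right)} = R^{2}$
$83 b{\left(\frac{86}{H{\left(6 \right)}} \right)} = 83 \left(\frac{86}{4 - 12}\right)^{2} = 83 \left(\frac{86}{-8}\right)^{2} = 83 \left(86 \left(- \frac{1}{8}\right)\right)^{2} = 83 \left(- \frac{43}{4}\right)^{2} = 83 \cdot \frac{1849}{16} = \frac{153467}{16}$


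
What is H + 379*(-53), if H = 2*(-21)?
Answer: -20129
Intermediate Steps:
H = -42
H + 379*(-53) = -42 + 379*(-53) = -42 - 20087 = -20129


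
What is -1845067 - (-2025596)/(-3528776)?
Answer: -1627707543397/882194 ≈ -1.8451e+6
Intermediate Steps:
-1845067 - (-2025596)/(-3528776) = -1845067 - (-2025596)*(-1)/3528776 = -1845067 - 1*506399/882194 = -1845067 - 506399/882194 = -1627707543397/882194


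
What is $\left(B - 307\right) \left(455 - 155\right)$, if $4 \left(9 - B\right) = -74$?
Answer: $-83850$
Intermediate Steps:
$B = \frac{55}{2}$ ($B = 9 - - \frac{37}{2} = 9 + \frac{37}{2} = \frac{55}{2} \approx 27.5$)
$\left(B - 307\right) \left(455 - 155\right) = \left(\frac{55}{2} - 307\right) \left(455 - 155\right) = \left(- \frac{559}{2}\right) 300 = -83850$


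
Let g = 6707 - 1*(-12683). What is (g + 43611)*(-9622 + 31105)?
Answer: 1353450483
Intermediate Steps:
g = 19390 (g = 6707 + 12683 = 19390)
(g + 43611)*(-9622 + 31105) = (19390 + 43611)*(-9622 + 31105) = 63001*21483 = 1353450483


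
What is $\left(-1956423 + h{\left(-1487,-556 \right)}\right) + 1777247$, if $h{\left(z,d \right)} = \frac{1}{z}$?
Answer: $- \frac{266434713}{1487} \approx -1.7918 \cdot 10^{5}$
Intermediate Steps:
$\left(-1956423 + h{\left(-1487,-556 \right)}\right) + 1777247 = \left(-1956423 + \frac{1}{-1487}\right) + 1777247 = \left(-1956423 - \frac{1}{1487}\right) + 1777247 = - \frac{2909201002}{1487} + 1777247 = - \frac{266434713}{1487}$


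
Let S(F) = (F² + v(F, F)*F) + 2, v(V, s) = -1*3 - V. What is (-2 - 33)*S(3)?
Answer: 245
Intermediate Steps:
v(V, s) = -3 - V
S(F) = 2 + F² + F*(-3 - F) (S(F) = (F² + (-3 - F)*F) + 2 = (F² + F*(-3 - F)) + 2 = 2 + F² + F*(-3 - F))
(-2 - 33)*S(3) = (-2 - 33)*(2 - 3*3) = -35*(2 - 9) = -35*(-7) = 245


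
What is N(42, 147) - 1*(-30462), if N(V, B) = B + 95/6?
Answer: 183749/6 ≈ 30625.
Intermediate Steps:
N(V, B) = 95/6 + B (N(V, B) = B + 95*(⅙) = B + 95/6 = 95/6 + B)
N(42, 147) - 1*(-30462) = (95/6 + 147) - 1*(-30462) = 977/6 + 30462 = 183749/6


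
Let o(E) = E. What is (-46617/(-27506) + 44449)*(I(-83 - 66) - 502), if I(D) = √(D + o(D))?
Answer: -306887863561/13753 + 1222660811*I*√298/27506 ≈ -2.2314e+7 + 7.6734e+5*I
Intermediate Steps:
I(D) = √2*√D (I(D) = √(D + D) = √(2*D) = √2*√D)
(-46617/(-27506) + 44449)*(I(-83 - 66) - 502) = (-46617/(-27506) + 44449)*(√2*√(-83 - 66) - 502) = (-46617*(-1/27506) + 44449)*(√2*√(-149) - 502) = (46617/27506 + 44449)*(√2*(I*√149) - 502) = 1222660811*(I*√298 - 502)/27506 = 1222660811*(-502 + I*√298)/27506 = -306887863561/13753 + 1222660811*I*√298/27506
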